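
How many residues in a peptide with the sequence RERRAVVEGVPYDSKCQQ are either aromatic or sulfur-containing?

2

Aromatic: F, W, Y. Sulfur-containing: C, M.
Aromatic residues here: Y12 (1).
Sulfur-containing residues here: C16 (1).
The two groups share no amino acid, so total = 1 + 1 = 2.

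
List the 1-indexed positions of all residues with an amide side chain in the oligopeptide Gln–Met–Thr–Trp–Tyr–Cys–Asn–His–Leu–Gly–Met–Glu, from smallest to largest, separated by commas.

The amide-side-chain residues are Asn (N) and Gln (Q).
Matching residues: Gln1, Asn7.

1, 7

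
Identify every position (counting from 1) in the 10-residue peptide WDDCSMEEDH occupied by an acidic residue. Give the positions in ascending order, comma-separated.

Only D (aspartate) and E (glutamate) carry a side-chain carboxylic acid.
Matching residues: D2, D3, E7, E8, D9.

2, 3, 7, 8, 9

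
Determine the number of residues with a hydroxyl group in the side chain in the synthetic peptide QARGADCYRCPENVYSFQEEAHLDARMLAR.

Serine (S), threonine (T), and tyrosine (Y) each carry a hydroxyl group on the side chain.
Matching residues: Y8, Y15, S16.

3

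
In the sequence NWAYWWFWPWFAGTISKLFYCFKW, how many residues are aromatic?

12

F, W, and Y each carry an aromatic ring on the side chain.
Matching residues: W2, Y4, W5, W6, F7, W8, W10, F11, F19, Y20, F22, W24.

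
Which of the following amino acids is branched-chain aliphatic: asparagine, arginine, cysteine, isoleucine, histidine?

Valine (V), leucine (L), and isoleucine (I) are the branched-chain amino acids.
Of the listed options, only isoleucine belongs to this group.

isoleucine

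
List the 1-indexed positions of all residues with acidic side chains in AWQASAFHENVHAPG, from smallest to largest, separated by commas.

9

Only D (aspartate) and E (glutamate) carry a side-chain carboxylic acid.
Matching residues: E9.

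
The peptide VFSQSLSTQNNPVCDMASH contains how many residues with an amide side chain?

4

Only N (asparagine) and Q (glutamine) carry a side-chain carboxamide.
Matching residues: Q4, Q9, N10, N11.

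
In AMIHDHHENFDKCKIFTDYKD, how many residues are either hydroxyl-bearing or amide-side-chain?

3

Hydroxyl-bearing: S, T, Y. Amide-side-chain: N, Q.
Hydroxyl-bearing residues here: T17, Y19 (2).
Amide-side-chain residues here: N9 (1).
The two groups share no amino acid, so total = 2 + 1 = 3.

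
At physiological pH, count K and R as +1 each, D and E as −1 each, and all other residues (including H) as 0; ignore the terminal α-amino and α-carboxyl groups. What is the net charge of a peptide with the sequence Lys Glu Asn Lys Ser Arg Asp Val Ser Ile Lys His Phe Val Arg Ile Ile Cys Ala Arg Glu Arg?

Positive (K, R): Lys1, Lys4, Arg6, Lys11, Arg15, Arg20, Arg22 → +7.
Negative (D, E): Glu2, Asp7, Glu21 → −3.
Net charge = (+7) + (−3) = +4.

+4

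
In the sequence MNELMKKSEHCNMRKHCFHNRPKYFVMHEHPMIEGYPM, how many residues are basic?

Lysine (K), arginine (R), and histidine (H) have basic, nitrogen-containing side chains.
Matching residues: K6, K7, H10, R14, K15, H16, H19, R21, K23, H28, H30.

11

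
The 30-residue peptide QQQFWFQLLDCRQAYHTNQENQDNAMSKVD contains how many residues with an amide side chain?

10

The amide-side-chain residues are Asn (N) and Gln (Q).
Matching residues: Q1, Q2, Q3, Q7, Q13, N18, Q19, N21, Q22, N24.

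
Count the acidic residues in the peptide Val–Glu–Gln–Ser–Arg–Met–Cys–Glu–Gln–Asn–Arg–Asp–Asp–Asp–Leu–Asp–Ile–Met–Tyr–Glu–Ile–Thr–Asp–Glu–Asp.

Aspartate (D) and glutamate (E) have carboxylic-acid side chains and are the acidic amino acids.
Matching residues: Glu2, Glu8, Asp12, Asp13, Asp14, Asp16, Glu20, Asp23, Glu24, Asp25.

10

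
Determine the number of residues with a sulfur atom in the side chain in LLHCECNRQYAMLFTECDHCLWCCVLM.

8

The sulfur-bearing residues are cysteine (–SH) and methionine (–S–CH₃).
Matching residues: C4, C6, M12, C17, C20, C23, C24, M27.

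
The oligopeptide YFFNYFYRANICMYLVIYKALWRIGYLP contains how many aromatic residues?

The aromatic amino acids are Phe (F, benzyl), Trp (W, indole), and Tyr (Y, phenol).
Matching residues: Y1, F2, F3, Y5, F6, Y7, Y14, Y18, W22, Y26.

10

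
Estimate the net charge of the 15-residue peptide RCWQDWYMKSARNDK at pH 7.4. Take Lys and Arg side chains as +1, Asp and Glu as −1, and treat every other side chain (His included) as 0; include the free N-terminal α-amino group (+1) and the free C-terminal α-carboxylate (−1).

Positive (K, R): R1, K9, R12, K15 → +4.
Negative (D, E): D5, D14 → −2.
The N-terminus (+1) and C-terminus (−1) cancel.
Net charge = (+4) + (−2) = +2.

+2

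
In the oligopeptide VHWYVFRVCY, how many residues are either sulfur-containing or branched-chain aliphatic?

Sulfur-containing: C, M. Branched-chain aliphatic: I, L, V.
Sulfur-containing residues here: C9 (1).
Branched-chain aliphatic residues here: V1, V5, V8 (3).
The two groups share no amino acid, so total = 1 + 3 = 4.

4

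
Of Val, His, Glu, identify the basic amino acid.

His

K, R, and H are the three residues with basic side chains (ε-amine, guanidinium, and imidazole respectively).
Of the listed options, only His belongs to this group.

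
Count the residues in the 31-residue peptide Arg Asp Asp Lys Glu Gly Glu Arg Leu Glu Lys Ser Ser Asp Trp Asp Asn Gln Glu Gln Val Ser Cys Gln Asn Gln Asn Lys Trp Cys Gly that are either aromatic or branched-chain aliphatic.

4

Aromatic: F, W, Y. Branched-chain aliphatic: I, L, V.
Aromatic residues here: Trp15, Trp29 (2).
Branched-chain aliphatic residues here: Leu9, Val21 (2).
The two groups share no amino acid, so total = 2 + 2 = 4.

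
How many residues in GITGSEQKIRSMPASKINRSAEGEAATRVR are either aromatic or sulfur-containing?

Aromatic: F, W, Y. Sulfur-containing: C, M.
Aromatic residues here: none (0).
Sulfur-containing residues here: M12 (1).
The two groups share no amino acid, so total = 0 + 1 = 1.

1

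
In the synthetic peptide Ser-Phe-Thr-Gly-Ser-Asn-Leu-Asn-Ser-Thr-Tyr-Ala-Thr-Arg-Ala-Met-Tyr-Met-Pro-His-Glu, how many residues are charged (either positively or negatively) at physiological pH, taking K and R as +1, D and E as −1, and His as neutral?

2

Charged side chains at pH ~7.4: K, R (positive); D, E (negative).
Matching residues: Arg14, Glu21.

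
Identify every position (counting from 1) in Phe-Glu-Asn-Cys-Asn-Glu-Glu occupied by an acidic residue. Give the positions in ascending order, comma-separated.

Matching residues: Glu2, Glu6, Glu7.

2, 6, 7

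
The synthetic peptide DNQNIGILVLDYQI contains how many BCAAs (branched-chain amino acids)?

6

Valine (V), leucine (L), and isoleucine (I) are the branched-chain amino acids.
Matching residues: I5, I7, L8, V9, L10, I14.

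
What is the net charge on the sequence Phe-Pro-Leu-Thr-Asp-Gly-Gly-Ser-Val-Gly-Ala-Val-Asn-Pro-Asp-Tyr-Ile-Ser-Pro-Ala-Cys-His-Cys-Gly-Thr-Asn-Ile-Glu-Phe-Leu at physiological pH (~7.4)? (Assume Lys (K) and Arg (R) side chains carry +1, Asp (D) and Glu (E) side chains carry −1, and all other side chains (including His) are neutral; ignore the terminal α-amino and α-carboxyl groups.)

-3

Positive (K, R): none → +0.
Negative (D, E): Asp5, Asp15, Glu28 → −3.
Net charge = (+0) + (−3) = −3.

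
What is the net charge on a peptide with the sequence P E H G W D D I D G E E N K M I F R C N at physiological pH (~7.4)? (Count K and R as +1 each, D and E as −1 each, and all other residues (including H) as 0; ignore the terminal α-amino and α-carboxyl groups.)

-4

Positive (K, R): K14, R18 → +2.
Negative (D, E): E2, D6, D7, D9, E11, E12 → −6.
Net charge = (+2) + (−6) = −4.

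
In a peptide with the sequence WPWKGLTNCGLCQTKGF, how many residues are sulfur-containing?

2

Only Cys (C) and Met (M) have a sulfur atom in the side chain.
Matching residues: C9, C12.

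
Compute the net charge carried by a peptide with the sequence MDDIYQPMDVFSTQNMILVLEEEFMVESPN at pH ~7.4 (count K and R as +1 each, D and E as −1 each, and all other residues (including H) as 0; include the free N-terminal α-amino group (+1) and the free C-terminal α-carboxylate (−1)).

-7

Positive (K, R): none → +0.
Negative (D, E): D2, D3, D9, E21, E22, E23, E27 → −7.
The N-terminus (+1) and C-terminus (−1) cancel.
Net charge = (+0) + (−7) = −7.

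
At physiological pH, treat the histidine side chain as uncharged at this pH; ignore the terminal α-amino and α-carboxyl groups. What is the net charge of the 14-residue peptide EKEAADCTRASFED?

-3

At pH ~7.4 the Lys and Arg side chains are protonated (+1), the Asp and Glu side chains are deprotonated (−1), and with His taken as neutral all other side chains carry no charge.
Positive (K, R): K2, R9 → +2.
Negative (D, E): E1, E3, D6, E13, D14 → −5.
Net charge = (+2) + (−5) = −3.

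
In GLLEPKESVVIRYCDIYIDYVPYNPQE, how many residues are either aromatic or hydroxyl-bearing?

5

Aromatic: F, W, Y. Hydroxyl-bearing: S, T, Y.
Aromatic residues here: Y13, Y17, Y20, Y23 (4).
Hydroxyl-bearing residues here: S8, Y13, Y17, Y20, Y23 (5).
Y is in both groups, so the 4 Y residues must not be double-counted.
Total = 4 + 5 − 4 = 5.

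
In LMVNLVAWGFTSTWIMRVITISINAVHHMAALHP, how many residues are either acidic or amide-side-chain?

Acidic: D, E. Amide-side-chain: N, Q.
Acidic residues here: none (0).
Amide-side-chain residues here: N4, N24 (2).
The two groups share no amino acid, so total = 0 + 2 = 2.

2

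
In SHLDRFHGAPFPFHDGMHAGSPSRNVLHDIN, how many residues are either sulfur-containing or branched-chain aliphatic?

Sulfur-containing: C, M. Branched-chain aliphatic: I, L, V.
Sulfur-containing residues here: M17 (1).
Branched-chain aliphatic residues here: L3, V26, L27, I30 (4).
The two groups share no amino acid, so total = 1 + 4 = 5.

5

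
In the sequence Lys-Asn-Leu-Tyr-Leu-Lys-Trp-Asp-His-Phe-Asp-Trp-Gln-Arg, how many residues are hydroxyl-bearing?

1

Serine (S), threonine (T), and tyrosine (Y) each carry a hydroxyl group on the side chain.
Matching residues: Tyr4.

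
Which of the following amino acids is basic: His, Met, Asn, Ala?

His

The basic amino acids are Lys (K), Arg (R), and His (H).
Of the listed options, only His belongs to this group.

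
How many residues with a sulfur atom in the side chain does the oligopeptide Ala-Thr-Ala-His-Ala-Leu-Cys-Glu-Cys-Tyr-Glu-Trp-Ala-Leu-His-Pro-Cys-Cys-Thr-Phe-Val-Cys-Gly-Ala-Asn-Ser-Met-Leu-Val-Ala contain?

6

The sulfur-bearing residues are cysteine (–SH) and methionine (–S–CH₃).
Matching residues: Cys7, Cys9, Cys17, Cys18, Cys22, Met27.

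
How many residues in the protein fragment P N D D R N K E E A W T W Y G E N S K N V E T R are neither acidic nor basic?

14

Acidic: D, E. Basic: K, R, H. All other residues are neither.
Matching residues: P1, N2, N6, A10, W11, T12, W13, Y14, G15, N17, S18, N20, V21, T23.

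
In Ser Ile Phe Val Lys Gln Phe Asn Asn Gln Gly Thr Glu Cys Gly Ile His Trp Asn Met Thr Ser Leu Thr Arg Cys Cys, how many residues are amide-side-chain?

5

The amide-side-chain residues are Asn (N) and Gln (Q).
Matching residues: Gln6, Asn8, Asn9, Gln10, Asn19.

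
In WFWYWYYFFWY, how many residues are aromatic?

11

F, W, and Y each carry an aromatic ring on the side chain.
Matching residues: W1, F2, W3, Y4, W5, Y6, Y7, F8, F9, W10, Y11.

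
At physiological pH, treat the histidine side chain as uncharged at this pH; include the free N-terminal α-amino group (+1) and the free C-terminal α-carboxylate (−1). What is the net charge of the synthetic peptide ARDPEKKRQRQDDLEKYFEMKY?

+1

Near pH 7.4, K and R contribute +1 each, D and E contribute −1 each, and every other side chain (His included, as stated) is uncharged.
Positive (K, R): R2, K6, K7, R8, R10, K16, K21 → +7.
Negative (D, E): D3, E5, D12, D13, E15, E19 → −6.
The N-terminus (+1) and C-terminus (−1) cancel.
Net charge = (+7) + (−6) = +1.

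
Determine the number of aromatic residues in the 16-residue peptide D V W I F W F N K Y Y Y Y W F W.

Phenylalanine (F), tryptophan (W), and tyrosine (Y) have aromatic ring side chains.
Matching residues: W3, F5, W6, F7, Y10, Y11, Y12, Y13, W14, F15, W16.

11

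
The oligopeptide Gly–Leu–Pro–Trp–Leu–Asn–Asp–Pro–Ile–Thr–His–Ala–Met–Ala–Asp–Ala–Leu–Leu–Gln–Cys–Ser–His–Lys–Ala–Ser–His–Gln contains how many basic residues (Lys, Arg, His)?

Matching residues: His11, His22, Lys23, His26.

4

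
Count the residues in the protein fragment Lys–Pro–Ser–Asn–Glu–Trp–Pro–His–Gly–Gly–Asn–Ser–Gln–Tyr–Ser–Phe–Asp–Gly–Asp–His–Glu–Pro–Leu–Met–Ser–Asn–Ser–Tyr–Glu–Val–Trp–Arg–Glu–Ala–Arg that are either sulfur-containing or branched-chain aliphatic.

3

Sulfur-containing: C, M. Branched-chain aliphatic: I, L, V.
Sulfur-containing residues here: Met24 (1).
Branched-chain aliphatic residues here: Leu23, Val30 (2).
The two groups share no amino acid, so total = 1 + 2 = 3.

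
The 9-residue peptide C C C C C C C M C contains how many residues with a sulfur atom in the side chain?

9

The sulfur-bearing residues are cysteine (–SH) and methionine (–S–CH₃).
Matching residues: C1, C2, C3, C4, C5, C6, C7, M8, C9.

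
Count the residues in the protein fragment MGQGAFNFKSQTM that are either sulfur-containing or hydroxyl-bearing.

4

Sulfur-containing: C, M. Hydroxyl-bearing: S, T, Y.
Sulfur-containing residues here: M1, M13 (2).
Hydroxyl-bearing residues here: S10, T12 (2).
The two groups share no amino acid, so total = 2 + 2 = 4.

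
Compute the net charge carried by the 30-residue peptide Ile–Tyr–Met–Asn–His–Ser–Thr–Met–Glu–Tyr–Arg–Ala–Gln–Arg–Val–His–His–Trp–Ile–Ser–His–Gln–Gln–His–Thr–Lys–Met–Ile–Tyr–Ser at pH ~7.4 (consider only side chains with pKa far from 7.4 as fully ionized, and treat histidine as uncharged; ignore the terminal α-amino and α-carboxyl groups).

+2

The side chains ionized at physiological pH are Lys/Arg (+1) and Asp/Glu (−1); with His treated as neutral, nothing else contributes.
Positive (K, R): Arg11, Arg14, Lys26 → +3.
Negative (D, E): Glu9 → −1.
Net charge = (+3) + (−1) = +2.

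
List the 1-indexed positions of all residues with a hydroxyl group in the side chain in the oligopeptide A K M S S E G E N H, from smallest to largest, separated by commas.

The –OH-bearing residues are Ser, Thr (aliphatic alcohols), and Tyr (phenol).
Matching residues: S4, S5.

4, 5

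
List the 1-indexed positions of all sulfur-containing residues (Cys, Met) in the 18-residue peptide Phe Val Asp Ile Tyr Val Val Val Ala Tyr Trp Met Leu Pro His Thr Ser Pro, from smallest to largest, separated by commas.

Matching residues: Met12.

12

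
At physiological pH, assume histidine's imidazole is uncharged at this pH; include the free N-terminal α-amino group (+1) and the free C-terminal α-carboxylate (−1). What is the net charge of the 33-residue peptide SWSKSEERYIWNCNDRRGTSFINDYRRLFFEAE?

0

At pH ~7.4 the Lys and Arg side chains are protonated (+1), the Asp and Glu side chains are deprotonated (−1), and with His taken as neutral all other side chains carry no charge.
Positive (K, R): K4, R8, R16, R17, R26, R27 → +6.
Negative (D, E): E6, E7, D15, D24, E31, E33 → −6.
The N-terminus (+1) and C-terminus (−1) cancel.
Net charge = (+6) + (−6) = 0.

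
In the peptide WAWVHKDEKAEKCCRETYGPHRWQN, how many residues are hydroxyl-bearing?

The –OH-bearing residues are Ser, Thr (aliphatic alcohols), and Tyr (phenol).
Matching residues: T17, Y18.

2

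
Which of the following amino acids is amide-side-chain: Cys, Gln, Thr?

Asparagine (N) and glutamine (Q) have uncharged amide side chains.
Of the listed options, only Gln belongs to this group.

Gln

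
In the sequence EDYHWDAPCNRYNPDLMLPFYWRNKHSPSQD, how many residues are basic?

Lysine (K), arginine (R), and histidine (H) have basic, nitrogen-containing side chains.
Matching residues: H4, R11, R23, K25, H26.

5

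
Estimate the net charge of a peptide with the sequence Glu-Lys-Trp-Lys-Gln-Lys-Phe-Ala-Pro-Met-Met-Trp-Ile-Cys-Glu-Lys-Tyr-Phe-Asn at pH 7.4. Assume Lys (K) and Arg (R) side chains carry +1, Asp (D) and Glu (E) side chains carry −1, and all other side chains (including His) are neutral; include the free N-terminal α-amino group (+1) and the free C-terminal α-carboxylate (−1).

Positive (K, R): Lys2, Lys4, Lys6, Lys16 → +4.
Negative (D, E): Glu1, Glu15 → −2.
The N-terminus (+1) and C-terminus (−1) cancel.
Net charge = (+4) + (−2) = +2.

+2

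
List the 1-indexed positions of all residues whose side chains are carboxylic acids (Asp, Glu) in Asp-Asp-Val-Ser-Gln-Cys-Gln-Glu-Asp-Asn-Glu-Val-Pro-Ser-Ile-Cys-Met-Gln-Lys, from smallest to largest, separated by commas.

Matching residues: Asp1, Asp2, Glu8, Asp9, Glu11.

1, 2, 8, 9, 11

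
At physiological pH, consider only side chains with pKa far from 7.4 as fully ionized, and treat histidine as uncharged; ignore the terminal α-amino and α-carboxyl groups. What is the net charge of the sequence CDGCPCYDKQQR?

0

Near pH 7.4, K and R contribute +1 each, D and E contribute −1 each, and every other side chain (His included, as stated) is uncharged.
Positive (K, R): K9, R12 → +2.
Negative (D, E): D2, D8 → −2.
Net charge = (+2) + (−2) = 0.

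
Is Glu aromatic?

Phenylalanine (F), tryptophan (W), and tyrosine (Y) have aromatic ring side chains.
Glutamate is not in this group.

No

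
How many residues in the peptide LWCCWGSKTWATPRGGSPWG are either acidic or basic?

2

Acidic: D, E. Basic: H, K, R.
Acidic residues here: none (0).
Basic residues here: K8, R14 (2).
The two groups share no amino acid, so total = 0 + 2 = 2.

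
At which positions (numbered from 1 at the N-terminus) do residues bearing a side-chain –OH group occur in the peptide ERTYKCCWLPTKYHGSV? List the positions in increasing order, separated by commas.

3, 4, 11, 13, 16

S, T, and Y are the three residues with a side-chain hydroxyl.
Matching residues: T3, Y4, T11, Y13, S16.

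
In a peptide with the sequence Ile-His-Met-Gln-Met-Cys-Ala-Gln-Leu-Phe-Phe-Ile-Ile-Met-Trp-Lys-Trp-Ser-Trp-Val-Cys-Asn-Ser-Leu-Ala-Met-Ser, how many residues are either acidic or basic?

Acidic: D, E. Basic: H, K, R.
Acidic residues here: none (0).
Basic residues here: His2, Lys16 (2).
The two groups share no amino acid, so total = 0 + 2 = 2.

2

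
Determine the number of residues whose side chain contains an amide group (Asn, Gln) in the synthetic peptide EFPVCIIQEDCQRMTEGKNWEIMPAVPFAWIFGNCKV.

4

Matching residues: Q8, Q12, N19, N34.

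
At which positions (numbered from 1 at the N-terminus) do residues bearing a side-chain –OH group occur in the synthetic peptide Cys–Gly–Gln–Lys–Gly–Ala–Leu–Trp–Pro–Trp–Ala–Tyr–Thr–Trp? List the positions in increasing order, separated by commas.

12, 13

Serine (S), threonine (T), and tyrosine (Y) each carry a hydroxyl group on the side chain.
Matching residues: Tyr12, Thr13.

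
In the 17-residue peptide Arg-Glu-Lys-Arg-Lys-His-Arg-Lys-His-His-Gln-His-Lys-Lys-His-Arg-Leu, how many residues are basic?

The basic amino acids are Lys (K), Arg (R), and His (H).
Matching residues: Arg1, Lys3, Arg4, Lys5, His6, Arg7, Lys8, His9, His10, His12, Lys13, Lys14, His15, Arg16.

14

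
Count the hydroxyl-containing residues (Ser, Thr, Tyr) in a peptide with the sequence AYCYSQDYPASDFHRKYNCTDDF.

Matching residues: Y2, Y4, S5, Y8, S11, Y17, T20.

7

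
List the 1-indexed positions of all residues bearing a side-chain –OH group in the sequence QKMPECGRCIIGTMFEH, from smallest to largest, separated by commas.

13

S, T, and Y are the three residues with a side-chain hydroxyl.
Matching residues: T13.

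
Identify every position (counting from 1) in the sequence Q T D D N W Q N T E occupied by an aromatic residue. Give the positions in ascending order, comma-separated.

6

Phenylalanine (F), tryptophan (W), and tyrosine (Y) have aromatic ring side chains.
Matching residues: W6.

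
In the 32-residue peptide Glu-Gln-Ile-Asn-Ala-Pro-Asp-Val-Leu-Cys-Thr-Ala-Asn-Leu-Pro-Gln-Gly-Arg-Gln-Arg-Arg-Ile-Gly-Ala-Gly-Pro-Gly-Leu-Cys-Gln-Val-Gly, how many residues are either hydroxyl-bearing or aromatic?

Hydroxyl-bearing: S, T, Y. Aromatic: F, W, Y.
Hydroxyl-bearing residues here: Thr11 (1).
Aromatic residues here: none (0).
(Y belongs to both groups, but none appear in this sequence.) Total = 1 + 0 = 1.

1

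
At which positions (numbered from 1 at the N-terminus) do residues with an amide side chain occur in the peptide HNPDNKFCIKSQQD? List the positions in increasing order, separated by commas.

2, 5, 12, 13

The amide-side-chain residues are Asn (N) and Gln (Q).
Matching residues: N2, N5, Q12, Q13.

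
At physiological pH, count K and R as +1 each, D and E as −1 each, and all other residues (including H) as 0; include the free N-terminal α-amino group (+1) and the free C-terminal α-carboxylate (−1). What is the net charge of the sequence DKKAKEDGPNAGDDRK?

0

Positive (K, R): K2, K3, K5, R15, K16 → +5.
Negative (D, E): D1, E6, D7, D13, D14 → −5.
The N-terminus (+1) and C-terminus (−1) cancel.
Net charge = (+5) + (−5) = 0.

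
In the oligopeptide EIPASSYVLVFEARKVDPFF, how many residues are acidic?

3

The acidic residues are Asp (D) and Glu (E), whose side chains end in a carboxylate group.
Matching residues: E1, E12, D17.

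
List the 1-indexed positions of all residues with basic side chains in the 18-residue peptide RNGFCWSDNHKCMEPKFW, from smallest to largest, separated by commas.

Lysine (K), arginine (R), and histidine (H) have basic, nitrogen-containing side chains.
Matching residues: R1, H10, K11, K16.

1, 10, 11, 16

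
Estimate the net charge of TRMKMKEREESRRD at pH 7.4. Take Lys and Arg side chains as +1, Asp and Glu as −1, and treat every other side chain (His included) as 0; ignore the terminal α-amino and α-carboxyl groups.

Positive (K, R): R2, K4, K6, R8, R12, R13 → +6.
Negative (D, E): E7, E9, E10, D14 → −4.
Net charge = (+6) + (−4) = +2.

+2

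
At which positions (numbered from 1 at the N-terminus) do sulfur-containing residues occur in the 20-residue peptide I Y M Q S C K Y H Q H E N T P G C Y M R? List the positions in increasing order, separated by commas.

3, 6, 17, 19

The sulfur-bearing residues are cysteine (–SH) and methionine (–S–CH₃).
Matching residues: M3, C6, C17, M19.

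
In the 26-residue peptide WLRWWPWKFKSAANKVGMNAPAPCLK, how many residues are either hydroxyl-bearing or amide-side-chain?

Hydroxyl-bearing: S, T, Y. Amide-side-chain: N, Q.
Hydroxyl-bearing residues here: S11 (1).
Amide-side-chain residues here: N14, N19 (2).
The two groups share no amino acid, so total = 1 + 2 = 3.

3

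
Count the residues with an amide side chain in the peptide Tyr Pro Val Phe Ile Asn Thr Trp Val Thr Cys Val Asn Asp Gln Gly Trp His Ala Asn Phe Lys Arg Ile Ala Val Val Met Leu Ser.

Only N (asparagine) and Q (glutamine) carry a side-chain carboxamide.
Matching residues: Asn6, Asn13, Gln15, Asn20.

4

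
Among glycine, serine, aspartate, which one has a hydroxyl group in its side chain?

The –OH-bearing residues are Ser, Thr (aliphatic alcohols), and Tyr (phenol).
Of the listed options, only serine belongs to this group.

serine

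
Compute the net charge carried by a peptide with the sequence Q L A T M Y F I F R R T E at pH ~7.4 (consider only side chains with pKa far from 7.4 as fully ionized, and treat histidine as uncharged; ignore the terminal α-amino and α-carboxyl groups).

Near pH 7.4, K and R contribute +1 each, D and E contribute −1 each, and every other side chain (His included, as stated) is uncharged.
Positive (K, R): R10, R11 → +2.
Negative (D, E): E13 → −1.
Net charge = (+2) + (−1) = +1.

+1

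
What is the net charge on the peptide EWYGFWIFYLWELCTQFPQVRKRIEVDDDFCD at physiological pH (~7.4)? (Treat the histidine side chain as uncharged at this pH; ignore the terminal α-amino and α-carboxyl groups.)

Near pH 7.4, K and R contribute +1 each, D and E contribute −1 each, and every other side chain (His included, as stated) is uncharged.
Positive (K, R): R21, K22, R23 → +3.
Negative (D, E): E1, E12, E25, D27, D28, D29, D32 → −7.
Net charge = (+3) + (−7) = −4.

-4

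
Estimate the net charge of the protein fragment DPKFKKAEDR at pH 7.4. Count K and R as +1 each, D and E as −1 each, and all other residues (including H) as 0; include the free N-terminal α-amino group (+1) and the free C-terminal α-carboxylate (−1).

Positive (K, R): K3, K5, K6, R10 → +4.
Negative (D, E): D1, E8, D9 → −3.
The N-terminus (+1) and C-terminus (−1) cancel.
Net charge = (+4) + (−3) = +1.

+1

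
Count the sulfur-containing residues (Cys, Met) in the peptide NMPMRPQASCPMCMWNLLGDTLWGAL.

Matching residues: M2, M4, C10, M12, C13, M14.

6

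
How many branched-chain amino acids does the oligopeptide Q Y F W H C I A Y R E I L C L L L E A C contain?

Valine (V), leucine (L), and isoleucine (I) are the branched-chain amino acids.
Matching residues: I7, I12, L13, L15, L16, L17.

6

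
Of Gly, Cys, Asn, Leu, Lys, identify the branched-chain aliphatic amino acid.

Valine (V), leucine (L), and isoleucine (I) are the branched-chain amino acids.
Of the listed options, only Leu belongs to this group.

Leu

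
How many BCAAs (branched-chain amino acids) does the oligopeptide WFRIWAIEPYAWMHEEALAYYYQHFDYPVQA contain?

4

V, L, and I make up the branched-chain aliphatic group.
Matching residues: I4, I7, L18, V29.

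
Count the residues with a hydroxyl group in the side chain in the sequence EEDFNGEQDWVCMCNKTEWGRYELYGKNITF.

4

S, T, and Y are the three residues with a side-chain hydroxyl.
Matching residues: T17, Y22, Y25, T30.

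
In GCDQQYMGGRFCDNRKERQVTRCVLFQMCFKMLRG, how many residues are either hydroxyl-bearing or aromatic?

5

Hydroxyl-bearing: S, T, Y. Aromatic: F, W, Y.
Hydroxyl-bearing residues here: Y6, T21 (2).
Aromatic residues here: Y6, F11, F26, F30 (4).
Y is in both groups, so the 1 Y residue must not be double-counted.
Total = 2 + 4 − 1 = 5.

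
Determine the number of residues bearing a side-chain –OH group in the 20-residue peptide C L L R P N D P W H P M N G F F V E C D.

S, T, and Y are the three residues with a side-chain hydroxyl.
None of the 20 residues belong to this group.

0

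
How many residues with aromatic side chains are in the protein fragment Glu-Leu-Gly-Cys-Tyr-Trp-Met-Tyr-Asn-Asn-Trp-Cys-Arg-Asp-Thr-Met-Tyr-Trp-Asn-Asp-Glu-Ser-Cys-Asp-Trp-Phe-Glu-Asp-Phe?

F, W, and Y each carry an aromatic ring on the side chain.
Matching residues: Tyr5, Trp6, Tyr8, Trp11, Tyr17, Trp18, Trp25, Phe26, Phe29.

9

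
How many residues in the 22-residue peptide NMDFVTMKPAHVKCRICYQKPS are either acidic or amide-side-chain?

Acidic: D, E. Amide-side-chain: N, Q.
Acidic residues here: D3 (1).
Amide-side-chain residues here: N1, Q19 (2).
The two groups share no amino acid, so total = 1 + 2 = 3.

3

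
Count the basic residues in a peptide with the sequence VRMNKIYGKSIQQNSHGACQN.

4

Lysine (K), arginine (R), and histidine (H) have basic, nitrogen-containing side chains.
Matching residues: R2, K5, K9, H16.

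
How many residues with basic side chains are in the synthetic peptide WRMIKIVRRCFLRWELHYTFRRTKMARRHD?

12

The basic amino acids are Lys (K), Arg (R), and His (H).
Matching residues: R2, K5, R8, R9, R13, H17, R21, R22, K24, R27, R28, H29.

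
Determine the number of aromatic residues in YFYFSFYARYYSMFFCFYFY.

14

F, W, and Y each carry an aromatic ring on the side chain.
Matching residues: Y1, F2, Y3, F4, F6, Y7, Y10, Y11, F14, F15, F17, Y18, F19, Y20.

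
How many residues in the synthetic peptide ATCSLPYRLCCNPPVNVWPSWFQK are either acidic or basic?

Acidic: D, E. Basic: H, K, R.
Acidic residues here: none (0).
Basic residues here: R8, K24 (2).
The two groups share no amino acid, so total = 0 + 2 = 2.

2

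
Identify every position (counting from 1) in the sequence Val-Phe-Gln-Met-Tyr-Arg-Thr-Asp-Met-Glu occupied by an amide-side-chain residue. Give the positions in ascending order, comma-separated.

The amide-side-chain residues are Asn (N) and Gln (Q).
Matching residues: Gln3.

3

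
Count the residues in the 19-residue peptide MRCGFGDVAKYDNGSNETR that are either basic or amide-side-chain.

Basic: H, K, R. Amide-side-chain: N, Q.
Basic residues here: R2, K10, R19 (3).
Amide-side-chain residues here: N13, N16 (2).
The two groups share no amino acid, so total = 3 + 2 = 5.

5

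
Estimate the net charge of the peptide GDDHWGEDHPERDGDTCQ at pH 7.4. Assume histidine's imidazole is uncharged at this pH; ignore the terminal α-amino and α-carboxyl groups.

-6

At pH ~7.4 the Lys and Arg side chains are protonated (+1), the Asp and Glu side chains are deprotonated (−1), and with His taken as neutral all other side chains carry no charge.
Positive (K, R): R12 → +1.
Negative (D, E): D2, D3, E7, D8, E11, D13, D15 → −7.
Net charge = (+1) + (−7) = −6.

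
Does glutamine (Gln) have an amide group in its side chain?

Only N (asparagine) and Q (glutamine) carry a side-chain carboxamide.
Glutamine is in this group.

Yes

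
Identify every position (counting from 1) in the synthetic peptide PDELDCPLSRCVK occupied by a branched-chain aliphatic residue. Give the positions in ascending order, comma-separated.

Valine (V), leucine (L), and isoleucine (I) are the branched-chain amino acids.
Matching residues: L4, L8, V12.

4, 8, 12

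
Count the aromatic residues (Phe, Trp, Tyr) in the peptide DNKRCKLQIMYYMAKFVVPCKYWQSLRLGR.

5

Matching residues: Y11, Y12, F16, Y22, W23.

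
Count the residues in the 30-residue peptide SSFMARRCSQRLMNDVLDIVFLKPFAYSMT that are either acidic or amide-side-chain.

4

Acidic: D, E. Amide-side-chain: N, Q.
Acidic residues here: D15, D18 (2).
Amide-side-chain residues here: Q10, N14 (2).
The two groups share no amino acid, so total = 2 + 2 = 4.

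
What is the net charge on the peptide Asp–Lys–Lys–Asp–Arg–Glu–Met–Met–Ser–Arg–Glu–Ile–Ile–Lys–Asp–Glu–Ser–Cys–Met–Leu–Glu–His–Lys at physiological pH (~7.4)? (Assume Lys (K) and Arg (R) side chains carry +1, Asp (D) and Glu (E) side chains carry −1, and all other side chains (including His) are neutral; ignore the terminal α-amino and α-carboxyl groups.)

Positive (K, R): Lys2, Lys3, Arg5, Arg10, Lys14, Lys23 → +6.
Negative (D, E): Asp1, Asp4, Glu6, Glu11, Asp15, Glu16, Glu21 → −7.
Net charge = (+6) + (−7) = −1.

-1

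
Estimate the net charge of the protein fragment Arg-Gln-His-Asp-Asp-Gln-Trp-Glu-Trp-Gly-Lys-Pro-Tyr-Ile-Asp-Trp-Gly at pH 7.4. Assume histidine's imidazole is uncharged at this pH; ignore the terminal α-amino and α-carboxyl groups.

The side chains ionized at physiological pH are Lys/Arg (+1) and Asp/Glu (−1); with His treated as neutral, nothing else contributes.
Positive (K, R): Arg1, Lys11 → +2.
Negative (D, E): Asp4, Asp5, Glu8, Asp15 → −4.
Net charge = (+2) + (−4) = −2.

-2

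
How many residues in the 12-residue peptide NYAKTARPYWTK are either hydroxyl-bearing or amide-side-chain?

Hydroxyl-bearing: S, T, Y. Amide-side-chain: N, Q.
Hydroxyl-bearing residues here: Y2, T5, Y9, T11 (4).
Amide-side-chain residues here: N1 (1).
The two groups share no amino acid, so total = 4 + 1 = 5.

5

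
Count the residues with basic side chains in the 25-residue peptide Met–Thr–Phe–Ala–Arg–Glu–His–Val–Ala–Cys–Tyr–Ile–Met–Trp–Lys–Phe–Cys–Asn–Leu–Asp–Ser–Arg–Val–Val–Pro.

4

K, R, and H are the three residues with basic side chains (ε-amine, guanidinium, and imidazole respectively).
Matching residues: Arg5, His7, Lys15, Arg22.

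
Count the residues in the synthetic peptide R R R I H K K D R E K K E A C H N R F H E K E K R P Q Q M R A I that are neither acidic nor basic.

11

Acidic: D, E. Basic: K, R, H. All other residues are neither.
Matching residues: I4, A14, C15, N17, F19, P26, Q27, Q28, M29, A31, I32.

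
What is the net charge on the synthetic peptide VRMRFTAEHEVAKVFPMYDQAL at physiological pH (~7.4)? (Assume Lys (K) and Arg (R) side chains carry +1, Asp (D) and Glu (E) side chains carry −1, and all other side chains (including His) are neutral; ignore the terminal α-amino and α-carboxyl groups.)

Positive (K, R): R2, R4, K13 → +3.
Negative (D, E): E8, E10, D19 → −3.
Net charge = (+3) + (−3) = 0.

0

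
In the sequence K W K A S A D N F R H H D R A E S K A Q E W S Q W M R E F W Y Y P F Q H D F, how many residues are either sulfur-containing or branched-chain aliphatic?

Sulfur-containing: C, M. Branched-chain aliphatic: I, L, V.
Sulfur-containing residues here: M26 (1).
Branched-chain aliphatic residues here: none (0).
The two groups share no amino acid, so total = 1 + 0 = 1.

1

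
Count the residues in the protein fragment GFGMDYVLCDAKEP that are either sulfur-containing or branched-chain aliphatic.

4

Sulfur-containing: C, M. Branched-chain aliphatic: I, L, V.
Sulfur-containing residues here: M4, C9 (2).
Branched-chain aliphatic residues here: V7, L8 (2).
The two groups share no amino acid, so total = 2 + 2 = 4.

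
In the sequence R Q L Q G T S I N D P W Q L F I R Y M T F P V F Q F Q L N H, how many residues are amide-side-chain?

The amide-side-chain residues are Asn (N) and Gln (Q).
Matching residues: Q2, Q4, N9, Q13, Q25, Q27, N29.

7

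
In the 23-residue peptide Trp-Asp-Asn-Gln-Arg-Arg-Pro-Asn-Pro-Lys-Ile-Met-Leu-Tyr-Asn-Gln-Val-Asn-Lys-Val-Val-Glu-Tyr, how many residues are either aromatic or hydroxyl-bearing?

3

Aromatic: F, W, Y. Hydroxyl-bearing: S, T, Y.
Aromatic residues here: Trp1, Tyr14, Tyr23 (3).
Hydroxyl-bearing residues here: Tyr14, Tyr23 (2).
Y is in both groups, so the 2 Y residues must not be double-counted.
Total = 3 + 2 − 2 = 3.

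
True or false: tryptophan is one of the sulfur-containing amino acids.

False

Only Cys (C) and Met (M) have a sulfur atom in the side chain.
Tryptophan is not in this group.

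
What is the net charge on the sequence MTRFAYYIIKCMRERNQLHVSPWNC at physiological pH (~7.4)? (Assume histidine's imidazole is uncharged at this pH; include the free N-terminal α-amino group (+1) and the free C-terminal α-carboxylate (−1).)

+3

Near pH 7.4, K and R contribute +1 each, D and E contribute −1 each, and every other side chain (His included, as stated) is uncharged.
Positive (K, R): R3, K10, R13, R15 → +4.
Negative (D, E): E14 → −1.
The N-terminus (+1) and C-terminus (−1) cancel.
Net charge = (+4) + (−1) = +3.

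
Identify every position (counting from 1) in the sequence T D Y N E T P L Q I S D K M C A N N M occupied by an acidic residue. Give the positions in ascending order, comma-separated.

2, 5, 12

Only D (aspartate) and E (glutamate) carry a side-chain carboxylic acid.
Matching residues: D2, E5, D12.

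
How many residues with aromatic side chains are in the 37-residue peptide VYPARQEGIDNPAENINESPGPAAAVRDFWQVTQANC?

3

The aromatic amino acids are Phe (F, benzyl), Trp (W, indole), and Tyr (Y, phenol).
Matching residues: Y2, F29, W30.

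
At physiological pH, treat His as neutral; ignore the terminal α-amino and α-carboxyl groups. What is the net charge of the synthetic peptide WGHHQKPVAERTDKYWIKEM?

+1

The side chains ionized at physiological pH are Lys/Arg (+1) and Asp/Glu (−1); with His treated as neutral, nothing else contributes.
Positive (K, R): K6, R11, K14, K18 → +4.
Negative (D, E): E10, D13, E19 → −3.
Net charge = (+4) + (−3) = +1.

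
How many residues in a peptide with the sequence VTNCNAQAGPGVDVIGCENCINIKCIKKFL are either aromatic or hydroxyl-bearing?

2

Aromatic: F, W, Y. Hydroxyl-bearing: S, T, Y.
Aromatic residues here: F29 (1).
Hydroxyl-bearing residues here: T2 (1).
(Y belongs to both groups, but none appear in this sequence.) Total = 1 + 1 = 2.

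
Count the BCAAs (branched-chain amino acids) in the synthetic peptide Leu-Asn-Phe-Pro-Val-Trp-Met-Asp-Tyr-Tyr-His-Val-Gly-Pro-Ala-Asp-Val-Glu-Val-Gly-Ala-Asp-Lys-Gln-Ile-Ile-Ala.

7

The BCAAs are Val, Leu, and Ile — aliphatic side chains with a branch point.
Matching residues: Leu1, Val5, Val12, Val17, Val19, Ile25, Ile26.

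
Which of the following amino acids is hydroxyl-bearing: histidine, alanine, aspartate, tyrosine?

tyrosine

Serine (S), threonine (T), and tyrosine (Y) each carry a hydroxyl group on the side chain.
Of the listed options, only tyrosine belongs to this group.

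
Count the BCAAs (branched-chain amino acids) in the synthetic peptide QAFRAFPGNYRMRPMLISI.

3

V, L, and I make up the branched-chain aliphatic group.
Matching residues: L16, I17, I19.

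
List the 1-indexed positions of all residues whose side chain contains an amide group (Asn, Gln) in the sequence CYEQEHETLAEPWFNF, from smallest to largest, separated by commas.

4, 15

Matching residues: Q4, N15.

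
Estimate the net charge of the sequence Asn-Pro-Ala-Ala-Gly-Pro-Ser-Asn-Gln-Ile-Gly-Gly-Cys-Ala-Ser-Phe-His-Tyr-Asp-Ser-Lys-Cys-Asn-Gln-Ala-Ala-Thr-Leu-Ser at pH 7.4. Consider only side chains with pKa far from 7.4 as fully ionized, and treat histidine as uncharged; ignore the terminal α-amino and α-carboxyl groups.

At pH ~7.4 the Lys and Arg side chains are protonated (+1), the Asp and Glu side chains are deprotonated (−1), and with His taken as neutral all other side chains carry no charge.
Positive (K, R): Lys21 → +1.
Negative (D, E): Asp19 → −1.
Net charge = (+1) + (−1) = 0.

0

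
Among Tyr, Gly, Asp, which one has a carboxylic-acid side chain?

Asp

Only D (aspartate) and E (glutamate) carry a side-chain carboxylic acid.
Of the listed options, only Asp belongs to this group.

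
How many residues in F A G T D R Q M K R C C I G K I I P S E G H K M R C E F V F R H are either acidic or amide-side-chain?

Acidic: D, E. Amide-side-chain: N, Q.
Acidic residues here: D5, E20, E27 (3).
Amide-side-chain residues here: Q7 (1).
The two groups share no amino acid, so total = 3 + 1 = 4.

4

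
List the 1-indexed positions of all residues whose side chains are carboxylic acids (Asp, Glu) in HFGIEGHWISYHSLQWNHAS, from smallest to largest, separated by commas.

5

Matching residues: E5.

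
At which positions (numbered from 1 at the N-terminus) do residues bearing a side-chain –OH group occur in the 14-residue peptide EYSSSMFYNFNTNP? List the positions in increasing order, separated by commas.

Serine (S), threonine (T), and tyrosine (Y) each carry a hydroxyl group on the side chain.
Matching residues: Y2, S3, S4, S5, Y8, T12.

2, 3, 4, 5, 8, 12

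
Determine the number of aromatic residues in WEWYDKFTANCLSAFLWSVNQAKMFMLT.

7

F, W, and Y each carry an aromatic ring on the side chain.
Matching residues: W1, W3, Y4, F7, F15, W17, F25.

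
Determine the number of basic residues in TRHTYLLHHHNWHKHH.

K, R, and H are the three residues with basic side chains (ε-amine, guanidinium, and imidazole respectively).
Matching residues: R2, H3, H8, H9, H10, H13, K14, H15, H16.

9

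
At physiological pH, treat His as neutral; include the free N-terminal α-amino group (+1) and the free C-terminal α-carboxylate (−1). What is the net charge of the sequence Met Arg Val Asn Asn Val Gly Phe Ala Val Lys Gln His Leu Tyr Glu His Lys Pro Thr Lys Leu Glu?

The side chains ionized at physiological pH are Lys/Arg (+1) and Asp/Glu (−1); with His treated as neutral, nothing else contributes.
Positive (K, R): Arg2, Lys11, Lys18, Lys21 → +4.
Negative (D, E): Glu16, Glu23 → −2.
The N-terminus (+1) and C-terminus (−1) cancel.
Net charge = (+4) + (−2) = +2.

+2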